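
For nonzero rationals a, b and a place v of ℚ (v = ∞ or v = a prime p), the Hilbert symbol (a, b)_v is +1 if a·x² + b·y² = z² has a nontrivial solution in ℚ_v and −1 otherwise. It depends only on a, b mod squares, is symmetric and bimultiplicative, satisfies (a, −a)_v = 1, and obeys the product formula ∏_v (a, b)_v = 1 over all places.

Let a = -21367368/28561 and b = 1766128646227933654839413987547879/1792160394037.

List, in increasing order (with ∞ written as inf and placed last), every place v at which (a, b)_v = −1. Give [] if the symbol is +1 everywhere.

(a, b) ≡ (-1122, 5083) mod (ℚ^×)²; places V = {2, 3, 7, 11, 13, 17, 23, 43, ∞}.
(a,b)_7: α=0, u≡6; β=2, v≡4 (mod 7); (6|7)=-1, (4|7)=+1; sign (−1)^0·-1^2·+1^0 = +1.
(a,b)_13: α=-4, u≡4; β=-11, v≡12 (mod 13); (4|13)=+1, (12|13)=+1; sign (−1)^0·+1^-11·+1^-4 = +1.
(a,b)_23: α=2, u≡10; β=7, v≡7 (mod 23); (10|23)=-1, (7|23)=-1; sign (−1)^0·-1^7·-1^2 = -1.
(a,b)_∞: sgn(-1122)=−, sgn(5083)=+, so +1.
(a,b)_3: α=3, u≡1; β=16, v≡1 (mod 3); (1|3)=+1, (1|3)=+1; sign (−1)^0·+1^16·+1^3 = +1.
(a,b)_11: α=1, u≡7; β=4, v≡3 (mod 11); (7|11)=-1, (3|11)=+1; sign (−1)^0·-1^4·+1^1 = +1.
(a,b)_43: α=0, u≡7; β=4, v≡17 (mod 43); (7|43)=-1, (17|43)=+1; sign (−1)^0·-1^4·+1^0 = +1.
(a,b)_2: α=3, β=0; u≡7, v≡3 (mod 8); ε(u)ε(v)=1·1, αω(v)=3·1, βω(u)=0·0; sum ≡ 0  ⇒  +1.
(a,b)_17: α=1, u≡8; β=3, v≡11 (mod 17); (8|17)=+1, (11|17)=-1; sign (−1)^0·+1^3·-1^1 = -1.
(-1122, 5083 / ℚ) ramifies at {17, 23}: a division algebra.

[17, 23]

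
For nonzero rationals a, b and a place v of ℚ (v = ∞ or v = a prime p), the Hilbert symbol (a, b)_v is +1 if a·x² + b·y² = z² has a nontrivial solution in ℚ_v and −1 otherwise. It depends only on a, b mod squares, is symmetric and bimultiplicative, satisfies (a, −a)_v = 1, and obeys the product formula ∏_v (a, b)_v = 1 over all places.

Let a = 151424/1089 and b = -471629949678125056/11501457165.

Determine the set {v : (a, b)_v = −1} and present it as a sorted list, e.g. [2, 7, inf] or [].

(a, b) ≡ (14, -15015) mod (ℚ^×)²; places V = {2, 3, 5, 7, 11, 13, 23, ∞}.
(a,b)_3: α=-2, u≡2; β=-3, v≡2 (mod 3); (2|3)=-1, (2|3)=-1; sign (−1)^0·-1^-3·-1^-2 = -1.
(a,b)_23: α=0, u≡22; β=-2, v≡8 (mod 23); (22|23)=-1, (8|23)=+1; sign (−1)^0·-1^-2·+1^0 = +1.
(a,b)_13: α=2, u≡9; β=7, v≡11 (mod 13); (9|13)=+1, (11|13)=-1; sign (−1)^0·+1^7·-1^2 = +1.
(a,b)_7: α=1, u≡4; β=1, v≡4 (mod 7); (4|7)=+1, (4|7)=+1; sign (−1)^1·+1^1·+1^1 = -1.
(a,b)_2: α=7, β=30; u≡7, v≡1 (mod 8); ε(u)ε(v)=1·0, αω(v)=7·0, βω(u)=30·0; sum ≡ 0  ⇒  +1.
(a,b)_11: α=-2, u≡1; β=-5, v≡2 (mod 11); (1|11)=+1, (2|11)=-1; sign (−1)^0·+1^-5·-1^-2 = +1.
(a,b)_∞: sgn(14)=+, sgn(-15015)=−, so +1.
(a,b)_5: α=0, u≡1; β=-1, v≡3 (mod 5); (1|5)=+1, (3|5)=-1; sign (−1)^0·+1^-1·-1^0 = +1.
Ram(14, -15015) = {3, 7}; no ℚ_3-point on the conic.

[3, 7]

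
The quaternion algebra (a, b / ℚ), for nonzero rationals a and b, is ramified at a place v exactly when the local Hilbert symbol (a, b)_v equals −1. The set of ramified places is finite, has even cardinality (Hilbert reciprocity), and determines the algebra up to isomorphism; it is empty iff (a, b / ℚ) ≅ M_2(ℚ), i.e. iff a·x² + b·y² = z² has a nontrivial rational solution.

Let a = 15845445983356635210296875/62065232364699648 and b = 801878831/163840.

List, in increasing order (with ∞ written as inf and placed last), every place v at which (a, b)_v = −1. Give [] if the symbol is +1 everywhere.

[2, 5]

Mod squares: a ≡ 38, b ≡ 41990. Check v ∈ {∞, 2, 3, 5, 7, 11, 13, 17, 19, 23}.
v=3: a=3^-2·(≡2), b=3^0·(≡2) mod 3; (2|3)=-1, (2|3)=-1; (−1)^{-2·0·1}·(-1)^0·(-1)^-2 = +1.
v=19: a=19^3·(≡12), b=19^3·(≡7) mod 19; (12|19)=-1, (7|19)=+1; (−1)^{3·3·9}·(-1)^3·(+1)^3 = +1.
v=∞: 38 > 0 and 41990 > 0  ⇒  (a,b)_∞ = +1.
v=17: a=17^2·(≡15), b=17^1·(≡5) mod 17; (15|17)=+1, (5|17)=-1; (−1)^{2·1·8}·(+1)^1·(-1)^2 = +1.
v=2: v_2(a)=-47, v_2(b)=-15; units ≡ 3, 3 (mod 8); ε·ε+αω+βω = 1·1+-47·1+-15·1 ≡ 1  ⇒  (a,b)_2 = -1.
v=11: a=11^2·(≡3), b=11^0·(≡1) mod 11; (3|11)=+1, (1|11)=+1; (−1)^{2·0·5}·(+1)^0·(+1)^2 = +1.
v=13: a=13^4·(≡10), b=13^1·(≡2) mod 13; (10|13)=+1, (2|13)=-1; (−1)^{4·1·6}·(+1)^1·(-1)^4 = +1.
v=23: a=23^6·(≡7), b=23^2·(≡21) mod 23; (7|23)=-1, (21|23)=-1; (−1)^{6·2·11}·(-1)^2·(-1)^6 = +1.
v=7: a=7^-2·(≡3), b=7^0·(≡1) mod 7; (3|7)=-1, (1|7)=+1; (−1)^{-2·0·3}·(-1)^0·(+1)^-2 = +1.
v=5: a=5^6·(≡3), b=5^-1·(≡2) mod 5; (3|5)=-1, (2|5)=-1; (−1)^{6·-1·2}·(-1)^-1·(-1)^6 = -1.
Ram(38, 41990) = {2, 5}; no ℚ_2-point on the conic.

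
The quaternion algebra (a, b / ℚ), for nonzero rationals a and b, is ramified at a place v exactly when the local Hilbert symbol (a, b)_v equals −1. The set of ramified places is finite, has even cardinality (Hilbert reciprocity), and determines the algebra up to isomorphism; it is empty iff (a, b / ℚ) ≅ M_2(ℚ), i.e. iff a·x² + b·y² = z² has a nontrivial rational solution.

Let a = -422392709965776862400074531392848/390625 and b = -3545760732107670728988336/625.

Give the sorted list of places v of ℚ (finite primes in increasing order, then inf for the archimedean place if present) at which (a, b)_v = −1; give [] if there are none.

[17, inf]

(a, b) ≡ (-162197, -25051) mod (ℚ^×)²; places V = {2, 3, 5, 7, 11, 13, 17, 29, 41, 47, ∞}.
(a,b)_11: α=2, u≡3; β=2, v≡8 (mod 11); (3|11)=+1, (8|11)=-1; sign (−1)^0·+1^2·-1^2 = +1.
(a,b)_∞: sgn(-162197)=−, sgn(-25051)=−, so -1.
(a,b)_41: α=4, u≡8; β=3, v≡1 (mod 41); (8|41)=+1, (1|41)=+1; sign (−1)^0·+1^3·+1^4 = +1.
(a,b)_29: α=3, u≡4; β=2, v≡5 (mod 29); (4|29)=+1, (5|29)=+1; sign (−1)^0·+1^2·+1^3 = +1.
(a,b)_47: α=1, u≡12; β=1, v≡13 (mod 47); (12|47)=+1, (13|47)=-1; sign (−1)^1·+1^1·-1^1 = +1.
(a,b)_7: α=5, u≡5; β=6, v≡2 (mod 7); (5|7)=-1, (2|7)=+1; sign (−1)^0·-1^6·+1^5 = +1.
(a,b)_13: α=8, u≡9; β=3, v≡9 (mod 13); (9|13)=+1, (9|13)=+1; sign (−1)^0·+1^3·+1^8 = +1.
(a,b)_3: α=0, u≡1; β=2, v≡2 (mod 3); (1|3)=+1, (2|3)=-1; sign (−1)^0·+1^2·-1^0 = +1.
(a,b)_17: α=3, u≡13; β=2, v≡14 (mod 17); (13|17)=+1, (14|17)=-1; sign (−1)^0·+1^2·-1^3 = -1.
(a,b)_2: α=4, β=4; u≡3, v≡5 (mod 8); ε(u)ε(v)=1·0, αω(v)=4·1, βω(u)=4·1; sum ≡ 0  ⇒  +1.
(a,b)_5: α=-8, u≡2; β=-4, v≡4 (mod 5); (2|5)=-1, (4|5)=+1; sign (−1)^0·-1^-4·+1^-8 = +1.
|Ram(-162197, -25051)| = 2, even; anisotropic at {17, ∞}.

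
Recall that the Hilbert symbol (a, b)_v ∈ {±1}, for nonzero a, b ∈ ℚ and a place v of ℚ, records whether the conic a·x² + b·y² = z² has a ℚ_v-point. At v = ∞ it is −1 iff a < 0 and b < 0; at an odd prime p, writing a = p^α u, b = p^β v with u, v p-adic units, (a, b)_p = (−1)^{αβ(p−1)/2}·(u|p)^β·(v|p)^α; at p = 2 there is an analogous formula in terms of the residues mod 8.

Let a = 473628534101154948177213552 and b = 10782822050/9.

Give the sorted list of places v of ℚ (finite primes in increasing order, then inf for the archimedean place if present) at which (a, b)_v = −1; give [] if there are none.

Mod squares: a ≡ 873103, b ≡ 431312882. Check v ∈ {∞, 2, 3, 5, 7, 11, 13, 17, 19, 23, 29}.
v=11: a=11^3·(≡6), b=11^1·(≡1) mod 11; (6|11)=-1, (1|11)=+1; (−1)^{3·1·5}·(-1)^1·(+1)^3 = +1.
v=2: v_2(a)=4, v_2(b)=1; units ≡ 7, 1 (mod 8); ε·ε+αω+βω = 1·0+4·0+1·0 ≡ 0  ⇒  (a,b)_2 = +1.
v=23: a=23^3·(≡21), b=23^1·(≡9) mod 23; (21|23)=-1, (9|23)=+1; (−1)^{3·1·11}·(-1)^1·(+1)^3 = +1.
v=3: a=3^6·(≡1), b=3^-2·(≡2) mod 3; (1|3)=+1, (2|3)=-1; (−1)^{6·-2·1}·(+1)^-2·(-1)^6 = +1.
v=∞: 873103 > 0 and 431312882 > 0  ⇒  (a,b)_∞ = +1.
v=5: a=5^0·(≡2), b=5^2·(≡3) mod 5; (2|5)=-1, (3|5)=-1; (−1)^{0·2·2}·(-1)^2·(-1)^0 = +1.
v=17: a=17^3·(≡4), b=17^1·(≡15) mod 17; (4|17)=+1, (15|17)=+1; (−1)^{3·1·8}·(+1)^1·(+1)^3 = +1.
v=19: a=19^2·(≡10), b=19^1·(≡13) mod 19; (10|19)=-1, (13|19)=-1; (−1)^{2·1·9}·(-1)^1·(-1)^2 = -1.
v=29: a=29^3·(≡28), b=29^1·(≡1) mod 29; (28|29)=+1, (1|29)=+1; (−1)^{3·1·14}·(+1)^1·(+1)^3 = +1.
v=7: a=7^3·(≡6), b=7^1·(≡3) mod 7; (6|7)=-1, (3|7)=-1; (−1)^{3·1·3}·(-1)^1·(-1)^3 = -1.
v=13: a=13^2·(≡9), b=13^1·(≡4) mod 13; (9|13)=+1, (4|13)=+1; (−1)^{2·1·6}·(+1)^1·(+1)^2 = +1.
|Ram(873103, 431312882)| = 2, even; anisotropic at {7, 19}.

[7, 19]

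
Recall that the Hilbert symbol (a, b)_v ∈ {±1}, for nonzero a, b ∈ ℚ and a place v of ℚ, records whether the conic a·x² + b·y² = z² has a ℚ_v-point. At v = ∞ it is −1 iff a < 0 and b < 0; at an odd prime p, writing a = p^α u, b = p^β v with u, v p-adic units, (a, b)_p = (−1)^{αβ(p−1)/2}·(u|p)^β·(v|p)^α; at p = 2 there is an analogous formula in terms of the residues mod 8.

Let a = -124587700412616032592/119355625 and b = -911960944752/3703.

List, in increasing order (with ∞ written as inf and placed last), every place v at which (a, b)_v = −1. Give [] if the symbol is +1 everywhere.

[2, 3, 17, 31, 43, inf]

(a, b) ≡ (-14637, -19511121) mod (ℚ^×)²; places V = {2, 3, 5, 7, 11, 13, 17, 19, 23, 31, 41, 43, ∞}.
(a,b)_2: α=4, β=4; u≡3, v≡7 (mod 8); ε(u)ε(v)=1·1, αω(v)=4·0, βω(u)=4·1; sum ≡ 1  ⇒  -1.
(a,b)_∞: sgn(-14637)=−, sgn(-19511121)=−, so -1.
(a,b)_13: α=2, u≡4; β=2, v≡7 (mod 13); (4|13)=+1, (7|13)=-1; sign (−1)^0·+1^2·-1^2 = +1.
(a,b)_41: α=1, u≡35; β=1, v≡30 (mod 41); (35|41)=-1, (30|41)=-1; sign (−1)^0·-1^1·-1^1 = +1.
(a,b)_31: α=2, u≡17; β=1, v≡4 (mod 31); (17|31)=-1, (4|31)=+1; sign (−1)^0·-1^1·+1^2 = -1.
(a,b)_11: α=6, u≡3; β=2, v≡10 (mod 11); (3|11)=+1, (10|11)=-1; sign (−1)^0·+1^2·-1^6 = +1.
(a,b)_7: α=1, u≡2; β=-1, v≡6 (mod 7); (2|7)=+1, (6|7)=-1; sign (−1)^1·+1^-1·-1^1 = +1.
(a,b)_23: α=-2, u≡22; β=-2, v≡4 (mod 23); (22|23)=-1, (4|23)=+1; sign (−1)^0·-1^-2·+1^-2 = +1.
(a,b)_43: α=2, u≡22; β=1, v≡12 (mod 43); (22|43)=-1, (12|43)=-1; sign (−1)^0·-1^1·-1^2 = -1.
(a,b)_17: α=1, u≡3; β=1, v≡13 (mod 17); (3|17)=-1, (13|17)=+1; sign (−1)^0·-1^1·+1^1 = -1.
(a,b)_19: α=-2, u≡13; β=0, v≡6 (mod 19); (13|19)=-1, (6|19)=+1; sign (−1)^0·-1^0·+1^-2 = +1.
(a,b)_3: α=1, u≡2; β=1, v≡2 (mod 3); (2|3)=-1, (2|3)=-1; sign (−1)^1·-1^1·-1^1 = -1.
(a,b)_5: α=-4, u≡2; β=0, v≡1 (mod 5); (2|5)=-1, (1|5)=+1; sign (−1)^0·-1^0·+1^-4 = +1.
|Ram(-14637, -19511121)| = 6, even; anisotropic at {2, 3, 17, 31, 43, ∞}.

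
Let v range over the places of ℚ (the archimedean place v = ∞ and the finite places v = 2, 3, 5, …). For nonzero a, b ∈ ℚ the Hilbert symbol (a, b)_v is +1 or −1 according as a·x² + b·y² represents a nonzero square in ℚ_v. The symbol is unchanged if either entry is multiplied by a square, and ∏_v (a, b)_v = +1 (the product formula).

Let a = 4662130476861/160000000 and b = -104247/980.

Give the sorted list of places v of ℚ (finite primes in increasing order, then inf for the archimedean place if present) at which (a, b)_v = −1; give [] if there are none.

[2, 3, 11, 13]

Mod squares: a ≡ 4290, b ≡ -715. Check v ∈ {∞, 2, 3, 5, 7, 11, 13}.
v=13: a=13^3·(≡7), b=13^1·(≡3) mod 13; (7|13)=-1, (3|13)=+1; (−1)^{3·1·6}·(-1)^1·(+1)^3 = -1.
v=7: a=7^0·(≡3), b=7^-2·(≡3) mod 7; (3|7)=-1, (3|7)=-1; (−1)^{0·-2·3}·(-1)^-2·(-1)^0 = +1.
v=11: a=11^3·(≡3), b=11^1·(≡5) mod 11; (3|11)=+1, (5|11)=+1; (−1)^{3·1·5}·(+1)^1·(+1)^3 = -1.
v=3: a=3^13·(≡2), b=3^6·(≡2) mod 3; (2|3)=-1, (2|3)=-1; (−1)^{13·6·1}·(-1)^6·(-1)^13 = -1.
v=∞: 4290 > 0 and -715 < 0  ⇒  (a,b)_∞ = +1.
v=5: a=5^-7·(≡2), b=5^-1·(≡3) mod 5; (2|5)=-1, (3|5)=-1; (−1)^{-7·-1·2}·(-1)^-1·(-1)^-7 = +1.
v=2: v_2(a)=-11, v_2(b)=-2; units ≡ 1, 5 (mod 8); ε·ε+αω+βω = 0·0+-11·1+-2·0 ≡ 1  ⇒  (a,b)_2 = -1.
|Ram(4290, -715)| = 4, even; anisotropic at {2, 3, 11, 13}.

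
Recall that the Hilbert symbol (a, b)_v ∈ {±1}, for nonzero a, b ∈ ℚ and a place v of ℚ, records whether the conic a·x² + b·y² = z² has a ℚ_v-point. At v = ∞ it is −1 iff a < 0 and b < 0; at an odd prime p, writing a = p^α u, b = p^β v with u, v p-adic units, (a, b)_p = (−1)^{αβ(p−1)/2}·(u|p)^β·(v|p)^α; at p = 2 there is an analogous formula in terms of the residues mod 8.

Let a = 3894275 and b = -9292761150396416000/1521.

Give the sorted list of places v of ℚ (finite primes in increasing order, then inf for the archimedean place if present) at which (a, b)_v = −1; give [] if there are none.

[11, 17]

Mod squares: a ≡ 11, b ≡ -935. Check v ∈ {∞, 2, 3, 5, 7, 11, 13, 17}.
v=∞: 11 > 0 and -935 < 0  ⇒  (a,b)_∞ = +1.
v=3: a=3^0·(≡2), b=3^-2·(≡1) mod 3; (2|3)=-1, (1|3)=+1; (−1)^{0·-2·1}·(-1)^-2·(+1)^0 = +1.
v=5: a=5^2·(≡1), b=5^3·(≡2) mod 5; (1|5)=+1, (2|5)=-1; (−1)^{2·3·2}·(+1)^3·(-1)^2 = +1.
v=13: a=13^0·(≡8), b=13^-2·(≡12) mod 13; (8|13)=-1, (12|13)=+1; (−1)^{0·-2·6}·(-1)^-2·(+1)^0 = +1.
v=11: a=11^1·(≡1), b=11^3·(≡9) mod 11; (1|11)=+1, (9|11)=+1; (−1)^{1·3·5}·(+1)^3·(+1)^1 = -1.
v=2: v_2(a)=0, v_2(b)=14; units ≡ 3, 1 (mod 8); ε·ε+αω+βω = 1·0+0·0+14·1 ≡ 0  ⇒  (a,b)_2 = +1.
v=17: a=17^2·(≡11), b=17^5·(≡9) mod 17; (11|17)=-1, (9|17)=+1; (−1)^{2·5·8}·(-1)^5·(+1)^2 = -1.
v=7: a=7^2·(≡4), b=7^4·(≡3) mod 7; (4|7)=+1, (3|7)=-1; (−1)^{2·4·3}·(+1)^4·(-1)^2 = +1.
|Ram(11, -935)| = 2, even; anisotropic at {11, 17}.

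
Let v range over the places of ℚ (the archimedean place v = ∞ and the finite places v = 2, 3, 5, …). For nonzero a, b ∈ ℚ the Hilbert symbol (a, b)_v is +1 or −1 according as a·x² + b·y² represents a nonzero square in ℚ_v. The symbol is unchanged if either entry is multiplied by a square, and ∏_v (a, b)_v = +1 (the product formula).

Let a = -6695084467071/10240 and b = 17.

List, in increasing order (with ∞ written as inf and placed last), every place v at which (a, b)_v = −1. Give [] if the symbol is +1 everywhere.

[5, 11]

Mod squares: a ≡ -24310, b ≡ 17. Check v ∈ {∞, 2, 3, 5, 7, 11, 13, 17}.
v=2: v_2(a)=-11, v_2(b)=0; units ≡ 5, 1 (mod 8); ε·ε+αω+βω = 0·0+-11·0+0·1 ≡ 0  ⇒  (a,b)_2 = +1.
v=13: a=13^1·(≡5), b=13^0·(≡4) mod 13; (5|13)=-1, (4|13)=+1; (−1)^{1·0·6}·(-1)^0·(+1)^1 = +1.
v=11: a=11^1·(≡4), b=11^0·(≡6) mod 11; (4|11)=+1, (6|11)=-1; (−1)^{1·0·5}·(+1)^0·(-1)^1 = -1.
v=7: a=7^6·(≡2), b=7^0·(≡3) mod 7; (2|7)=+1, (3|7)=-1; (−1)^{6·0·3}·(+1)^0·(-1)^6 = +1.
v=3: a=3^4·(≡2), b=3^0·(≡2) mod 3; (2|3)=-1, (2|3)=-1; (−1)^{4·0·1}·(-1)^0·(-1)^4 = +1.
v=17: a=17^3·(≡8), b=17^1·(≡1) mod 17; (8|17)=+1, (1|17)=+1; (−1)^{3·1·8}·(+1)^1·(+1)^3 = +1.
v=5: a=5^-1·(≡3), b=5^0·(≡2) mod 5; (3|5)=-1, (2|5)=-1; (−1)^{-1·0·2}·(-1)^0·(-1)^-1 = -1.
v=∞: -24310 < 0 and 17 > 0  ⇒  (a,b)_∞ = +1.
Ram(-24310, 17) = {5, 11}; no ℚ_5-point on the conic.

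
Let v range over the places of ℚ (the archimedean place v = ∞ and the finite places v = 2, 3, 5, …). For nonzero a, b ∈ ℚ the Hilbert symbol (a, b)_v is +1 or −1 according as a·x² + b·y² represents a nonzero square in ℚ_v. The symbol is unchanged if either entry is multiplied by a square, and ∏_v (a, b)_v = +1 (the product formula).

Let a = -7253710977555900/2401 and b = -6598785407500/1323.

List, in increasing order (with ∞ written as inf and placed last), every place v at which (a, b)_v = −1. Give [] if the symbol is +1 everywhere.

Mod squares: a ≡ -39, b ≡ -561. Check v ∈ {∞, 2, 3, 5, 7, 11, 13, 17}.
v=17: a=17^4·(≡12), b=17^5·(≡2) mod 17; (12|17)=-1, (2|17)=+1; (−1)^{4·5·8}·(-1)^5·(+1)^4 = -1.
v=11: a=11^4·(≡1), b=11^1·(≡4) mod 11; (1|11)=+1, (4|11)=+1; (−1)^{4·1·5}·(+1)^1·(+1)^4 = +1.
v=∞: -39 < 0 and -561 < 0  ⇒  (a,b)_∞ = -1.
v=3: a=3^3·(≡2), b=3^-3·(≡2) mod 3; (2|3)=-1, (2|3)=-1; (−1)^{3·-3·1}·(-1)^-3·(-1)^3 = -1.
v=13: a=13^3·(≡12), b=13^2·(≡8) mod 13; (12|13)=+1, (8|13)=-1; (−1)^{3·2·6}·(+1)^2·(-1)^3 = -1.
v=5: a=5^2·(≡4), b=5^4·(≡1) mod 5; (4|5)=+1, (1|5)=+1; (−1)^{2·4·2}·(+1)^4·(+1)^2 = +1.
v=7: a=7^-4·(≡3), b=7^-2·(≡6) mod 7; (3|7)=-1, (6|7)=-1; (−1)^{-4·-2·3}·(-1)^-2·(-1)^-4 = +1.
v=2: v_2(a)=2, v_2(b)=2; units ≡ 1, 7 (mod 8); ε·ε+αω+βω = 0·1+2·0+2·0 ≡ 0  ⇒  (a,b)_2 = +1.
|Ram(-39, -561)| = 4, even; anisotropic at {3, 13, 17, ∞}.

[3, 13, 17, inf]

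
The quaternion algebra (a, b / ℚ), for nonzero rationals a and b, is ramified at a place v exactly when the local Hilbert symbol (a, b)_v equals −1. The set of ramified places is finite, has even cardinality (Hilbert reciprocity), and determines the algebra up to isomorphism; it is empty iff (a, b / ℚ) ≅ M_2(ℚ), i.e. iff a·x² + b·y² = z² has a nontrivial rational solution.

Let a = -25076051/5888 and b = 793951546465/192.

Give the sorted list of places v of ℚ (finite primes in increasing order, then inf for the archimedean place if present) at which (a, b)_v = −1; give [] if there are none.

(a, b) ≡ (-3412717, 317955) mod (ℚ^×)²; places V = {2, 3, 5, 7, 11, 13, 17, 23, 41, 47, ∞}.
(a,b)_23: α=-1, u≡7; β=2, v≡2 (mod 23); (7|23)=-1, (2|23)=+1; sign (−1)^0·-1^2·+1^-1 = +1.
(a,b)_47: α=1, u≡37; β=1, v≡5 (mod 47); (37|47)=+1, (5|47)=-1; sign (−1)^1·+1^1·-1^1 = +1.
(a,b)_∞: sgn(-3412717)=−, sgn(317955)=+, so +1.
(a,b)_13: α=2, u≡10; β=0, v≡9 (mod 13); (10|13)=+1, (9|13)=+1; sign (−1)^0·+1^0·+1^2 = +1.
(a,b)_7: α=1, u≡6; β=2, v≡4 (mod 7); (6|7)=-1, (4|7)=+1; sign (−1)^0·-1^2·+1^1 = +1.
(a,b)_11: α=1, u≡7; β=1, v≡8 (mod 11); (7|11)=-1, (8|11)=-1; sign (−1)^1·-1^1·-1^1 = -1.
(a,b)_5: α=0, u≡3; β=1, v≡4 (mod 5); (3|5)=-1, (4|5)=+1; sign (−1)^0·-1^1·+1^0 = -1.
(a,b)_17: α=0, u≡9; β=2, v≡8 (mod 17); (9|17)=+1, (8|17)=+1; sign (−1)^0·+1^2·+1^0 = +1.
(a,b)_41: α=1, u≡6; β=1, v≡13 (mod 41); (6|41)=-1, (13|41)=-1; sign (−1)^0·-1^1·-1^1 = +1.
(a,b)_2: α=-8, β=-6; u≡3, v≡3 (mod 8); ε(u)ε(v)=1·1, αω(v)=-8·1, βω(u)=-6·1; sum ≡ 1  ⇒  -1.
(a,b)_3: α=0, u≡2; β=-1, v≡1 (mod 3); (2|3)=-1, (1|3)=+1; sign (−1)^0·-1^-1·+1^0 = -1.
Ram(-3412717, 317955) = {2, 3, 5, 11}; no ℚ_2-point on the conic.

[2, 3, 5, 11]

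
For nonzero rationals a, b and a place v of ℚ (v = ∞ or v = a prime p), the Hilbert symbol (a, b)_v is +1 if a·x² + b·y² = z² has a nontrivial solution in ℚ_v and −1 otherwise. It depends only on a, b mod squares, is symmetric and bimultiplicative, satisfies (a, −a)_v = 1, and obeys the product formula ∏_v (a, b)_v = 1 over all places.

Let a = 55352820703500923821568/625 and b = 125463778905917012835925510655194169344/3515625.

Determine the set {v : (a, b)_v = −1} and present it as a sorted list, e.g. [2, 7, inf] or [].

Mod squares: a ≡ 362558, b ≡ 24420871. Check v ∈ {∞, 2, 3, 5, 7, 19, 23, 29, 41, 47}.
v=∞: 362558 > 0 and 24420871 > 0  ⇒  (a,b)_∞ = +1.
v=3: a=3^0·(≡2), b=3^-2·(≡1) mod 3; (2|3)=-1, (1|3)=+1; (−1)^{0·-2·1}·(-1)^-2·(+1)^0 = +1.
v=29: a=29^3·(≡26), b=29^5·(≡19) mod 29; (26|29)=-1, (19|29)=-1; (−1)^{3·5·14}·(-1)^5·(-1)^3 = +1.
v=19: a=19^3·(≡4), b=19^5·(≡17) mod 19; (4|19)=+1, (17|19)=+1; (−1)^{3·5·9}·(+1)^5·(+1)^3 = -1.
v=7: a=7^1·(≡2), b=7^2·(≡5) mod 7; (2|7)=+1, (5|7)=-1; (−1)^{1·2·3}·(+1)^2·(-1)^1 = -1.
v=2: v_2(a)=9, v_2(b)=18; units ≡ 7, 7 (mod 8); ε·ε+αω+βω = 1·1+9·0+18·0 ≡ 1  ⇒  (a,b)_2 = -1.
v=41: a=41^2·(≡31), b=41^3·(≡24) mod 41; (31|41)=+1, (24|41)=-1; (−1)^{2·3·20}·(+1)^3·(-1)^2 = +1.
v=23: a=23^2·(≡2), b=23^3·(≡19) mod 23; (2|23)=+1, (19|23)=-1; (−1)^{2·3·11}·(+1)^3·(-1)^2 = +1.
v=5: a=5^-4·(≡3), b=5^-8·(≡1) mod 5; (3|5)=-1, (1|5)=+1; (−1)^{-4·-8·2}·(-1)^-8·(+1)^-4 = +1.
v=47: a=47^3·(≡12), b=47^5·(≡2) mod 47; (12|47)=+1, (2|47)=+1; (−1)^{3·5·23}·(+1)^5·(+1)^3 = -1.
Ram(362558, 24420871) = {2, 7, 19, 47}; no ℚ_2-point on the conic.

[2, 7, 19, 47]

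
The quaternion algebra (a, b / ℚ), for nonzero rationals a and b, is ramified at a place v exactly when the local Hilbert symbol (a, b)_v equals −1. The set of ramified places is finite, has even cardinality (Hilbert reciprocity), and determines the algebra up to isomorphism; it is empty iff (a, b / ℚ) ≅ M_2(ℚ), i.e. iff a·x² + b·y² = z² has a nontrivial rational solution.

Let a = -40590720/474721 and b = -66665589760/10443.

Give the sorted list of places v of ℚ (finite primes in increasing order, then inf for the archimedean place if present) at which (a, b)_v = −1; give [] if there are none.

Mod squares: a ≡ -870, b ≡ -81345. Check v ∈ {∞, 2, 3, 5, 7, 11, 13, 17, 29, 53, 59}.
v=3: a=3^7·(≡1), b=3^-1·(≡2) mod 3; (1|3)=+1, (2|3)=-1; (−1)^{7·-1·1}·(+1)^-1·(-1)^7 = +1.
v=13: a=13^-2·(≡12), b=13^0·(≡9) mod 13; (12|13)=+1, (9|13)=+1; (−1)^{-2·0·6}·(+1)^0·(+1)^-2 = +1.
v=2: v_2(a)=7, v_2(b)=10; units ≡ 5, 7 (mod 8); ε·ε+αω+βω = 0·1+7·0+10·1 ≡ 0  ⇒  (a,b)_2 = +1.
v=17: a=17^0·(≡6), b=17^1·(≡13) mod 17; (6|17)=-1, (13|17)=+1; (−1)^{0·1·8}·(-1)^1·(+1)^0 = -1.
v=59: a=59^0·(≡48), b=59^-2·(≡36) mod 59; (48|59)=+1, (36|59)=+1; (−1)^{0·-2·29}·(+1)^-2·(+1)^0 = +1.
v=29: a=29^1·(≡22), b=29^1·(≡10) mod 29; (22|29)=+1, (10|29)=-1; (−1)^{1·1·14}·(+1)^1·(-1)^1 = -1.
v=5: a=5^1·(≡1), b=5^1·(≡1) mod 5; (1|5)=+1, (1|5)=+1; (−1)^{1·1·2}·(+1)^1·(+1)^1 = +1.
v=∞: -870 < 0 and -81345 < 0  ⇒  (a,b)_∞ = -1.
v=7: a=7^0·(≡6), b=7^4·(≡1) mod 7; (6|7)=-1, (1|7)=+1; (−1)^{0·4·3}·(-1)^4·(+1)^0 = +1.
v=53: a=53^-2·(≡39), b=53^0·(≡47) mod 53; (39|53)=-1, (47|53)=+1; (−1)^{-2·0·26}·(-1)^0·(+1)^-2 = +1.
v=11: a=11^0·(≡10), b=11^1·(≡2) mod 11; (10|11)=-1, (2|11)=-1; (−1)^{0·1·5}·(-1)^1·(-1)^0 = -1.
(-870, -81345 / ℚ) ramifies at {11, 17, 29, ∞}: a division algebra.

[11, 17, 29, inf]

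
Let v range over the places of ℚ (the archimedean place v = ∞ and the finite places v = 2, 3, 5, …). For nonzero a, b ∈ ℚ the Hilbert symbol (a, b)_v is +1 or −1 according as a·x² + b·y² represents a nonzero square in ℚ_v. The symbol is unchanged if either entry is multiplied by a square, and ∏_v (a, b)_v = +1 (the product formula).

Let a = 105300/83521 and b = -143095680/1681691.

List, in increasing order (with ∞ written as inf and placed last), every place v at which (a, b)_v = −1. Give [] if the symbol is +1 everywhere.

Mod squares: a ≡ 13, b ≡ -330. Check v ∈ {∞, 2, 3, 5, 7, 11, 13, 17, 23}.
v=∞: 13 > 0 and -330 < 0  ⇒  (a,b)_∞ = +1.
v=5: a=5^2·(≡2), b=5^1·(≡4) mod 5; (2|5)=-1, (4|5)=+1; (−1)^{2·1·2}·(-1)^1·(+1)^2 = -1.
v=17: a=17^-4·(≡2), b=17^-2·(≡7) mod 17; (2|17)=+1, (7|17)=-1; (−1)^{-4·-2·8}·(+1)^-2·(-1)^-4 = +1.
v=2: v_2(a)=2, v_2(b)=7; units ≡ 5, 3 (mod 8); ε·ε+αω+βω = 0·1+2·1+7·1 ≡ 1  ⇒  (a,b)_2 = -1.
v=23: a=23^0·(≡18), b=23^-2·(≡17) mod 23; (18|23)=+1, (17|23)=-1; (−1)^{0·-2·11}·(+1)^-2·(-1)^0 = +1.
v=11: a=11^0·(≡7), b=11^-1·(≡3) mod 11; (7|11)=-1, (3|11)=+1; (−1)^{0·-1·5}·(-1)^-1·(+1)^0 = -1.
v=7: a=7^0·(≡5), b=7^2·(≡6) mod 7; (5|7)=-1, (6|7)=-1; (−1)^{0·2·3}·(-1)^2·(-1)^0 = +1.
v=13: a=13^1·(≡3), b=13^2·(≡2) mod 13; (3|13)=+1, (2|13)=-1; (−1)^{1·2·6}·(+1)^2·(-1)^1 = -1.
v=3: a=3^4·(≡1), b=3^3·(≡1) mod 3; (1|3)=+1, (1|3)=+1; (−1)^{4·3·1}·(+1)^3·(+1)^4 = +1.
(13, -330 / ℚ) ramifies at {2, 5, 11, 13}: a division algebra.

[2, 5, 11, 13]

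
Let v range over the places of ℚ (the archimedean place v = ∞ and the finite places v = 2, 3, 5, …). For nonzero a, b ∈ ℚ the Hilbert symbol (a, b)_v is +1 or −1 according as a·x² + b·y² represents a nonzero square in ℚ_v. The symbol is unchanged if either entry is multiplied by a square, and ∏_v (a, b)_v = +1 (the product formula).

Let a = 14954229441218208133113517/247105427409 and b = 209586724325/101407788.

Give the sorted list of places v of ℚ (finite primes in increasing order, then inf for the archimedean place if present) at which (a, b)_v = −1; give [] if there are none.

(a, b) ≡ (253, 31119) mod (ℚ^×)²; places V = {2, 3, 5, 11, 17, 19, 23, 29, 31, 41, ∞}.
(a,b)_17: α=-2, u≡8; β=-2, v≡8 (mod 17); (8|17)=+1, (8|17)=+1; sign (−1)^0·+1^-2·+1^-2 = +1.
(a,b)_31: α=4, u≡10; β=2, v≡22 (mod 31); (10|31)=+1, (22|31)=-1; sign (−1)^0·+1^2·-1^4 = +1.
(a,b)_3: α=-8, u≡1; β=-5, v≡2 (mod 3); (1|3)=+1, (2|3)=-1; sign (−1)^0·+1^-5·-1^-8 = +1.
(a,b)_29: α=6, u≡12; β=2, v≡18 (mod 29); (12|29)=-1, (18|29)=-1; sign (−1)^0·-1^2·-1^6 = +1.
(a,b)_23: α=3, u≡10; β=1, v≡11 (mod 23); (10|23)=-1, (11|23)=-1; sign (−1)^1·-1^1·-1^3 = -1.
(a,b)_5: α=0, u≡3; β=2, v≡1 (mod 5); (3|5)=-1, (1|5)=+1; sign (−1)^0·-1^2·+1^0 = +1.
(a,b)_19: α=-4, u≡5; β=-2, v≡1 (mod 19); (5|19)=+1, (1|19)=+1; sign (−1)^0·+1^-2·+1^-4 = +1.
(a,b)_41: α=2, u≡19; β=1, v≡5 (mod 41); (19|41)=-1, (5|41)=+1; sign (−1)^0·-1^1·+1^2 = -1.
(a,b)_2: α=0, β=-2; u≡5, v≡7 (mod 8); ε(u)ε(v)=0·1, αω(v)=0·0, βω(u)=-2·1; sum ≡ 0  ⇒  +1.
(a,b)_∞: sgn(253)=+, sgn(31119)=+, so +1.
(a,b)_11: α=3, u≡3; β=1, v≡2 (mod 11); (3|11)=+1, (2|11)=-1; sign (−1)^1·+1^1·-1^3 = +1.
(253, 31119 / ℚ) ramifies at {23, 41}: a division algebra.

[23, 41]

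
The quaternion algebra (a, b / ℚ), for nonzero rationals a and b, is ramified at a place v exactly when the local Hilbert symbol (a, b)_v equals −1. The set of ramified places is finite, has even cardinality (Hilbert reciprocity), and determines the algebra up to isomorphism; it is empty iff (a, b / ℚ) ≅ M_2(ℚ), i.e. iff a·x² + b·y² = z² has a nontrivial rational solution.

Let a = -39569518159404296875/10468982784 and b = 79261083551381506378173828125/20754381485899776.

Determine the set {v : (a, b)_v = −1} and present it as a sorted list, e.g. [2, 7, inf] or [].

[2, 3, 5, 7, 13, 19, 23, 29]

Mod squares: a ≡ -160797, b ≡ 536257995. Check v ∈ {∞, 2, 3, 5, 7, 11, 13, 19, 23, 29, 31, 47}.
v=29: a=29^2·(≡27), b=29^3·(≡14) mod 29; (27|29)=-1, (14|29)=-1; (−1)^{2·3·14}·(-1)^3·(-1)^2 = -1.
v=13: a=13^-1·(≡8), b=13^-1·(≡10) mod 13; (8|13)=-1, (10|13)=+1; (−1)^{-1·-1·6}·(-1)^-1·(+1)^-1 = -1.
v=∞: -160797 < 0 and 536257995 > 0  ⇒  (a,b)_∞ = +1.
v=23: a=23^2·(≡22), b=23^3·(≡22) mod 23; (22|23)=-1, (22|23)=-1; (−1)^{2·3·11}·(-1)^3·(-1)^2 = -1.
v=2: v_2(a)=-28, v_2(b)=-42; units ≡ 3, 3 (mod 8); ε·ε+αω+βω = 1·1+-28·1+-42·1 ≡ 1  ⇒  (a,b)_2 = -1.
v=7: a=7^1·(≡3), b=7^1·(≡6) mod 7; (3|7)=-1, (6|7)=-1; (−1)^{1·1·3}·(-1)^1·(-1)^1 = -1.
v=11: a=11^0·(≡5), b=11^-2·(≡5) mod 11; (5|11)=+1, (5|11)=+1; (−1)^{0·-2·5}·(+1)^-2·(+1)^0 = +1.
v=3: a=3^-1·(≡2), b=3^-1·(≡2) mod 3; (2|3)=-1, (2|3)=-1; (−1)^{-1·-1·1}·(-1)^-1·(-1)^-1 = -1.
v=5: a=5^10·(≡3), b=5^15·(≡1) mod 5; (3|5)=-1, (1|5)=+1; (−1)^{10·15·2}·(-1)^15·(+1)^10 = -1.
v=47: a=47^2·(≡16), b=47^2·(≡2) mod 47; (16|47)=+1, (2|47)=+1; (−1)^{2·2·23}·(+1)^2·(+1)^2 = +1.
v=19: a=19^1·(≡1), b=19^1·(≡17) mod 19; (1|19)=+1, (17|19)=+1; (−1)^{1·1·9}·(+1)^1·(+1)^1 = -1.
v=31: a=31^1·(≡17), b=31^3·(≡28) mod 31; (17|31)=-1, (28|31)=+1; (−1)^{1·3·15}·(-1)^3·(+1)^1 = +1.
(-160797, 536257995 / ℚ) ramifies at {2, 3, 5, 7, 13, 19, 23, 29}: a division algebra.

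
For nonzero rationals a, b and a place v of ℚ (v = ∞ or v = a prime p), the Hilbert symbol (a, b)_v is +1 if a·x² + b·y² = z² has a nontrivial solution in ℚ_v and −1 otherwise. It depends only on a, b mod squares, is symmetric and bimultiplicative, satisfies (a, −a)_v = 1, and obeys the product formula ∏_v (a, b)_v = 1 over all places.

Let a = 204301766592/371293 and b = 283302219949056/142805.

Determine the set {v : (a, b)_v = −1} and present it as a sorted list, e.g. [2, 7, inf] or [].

[13, 23]

Mod squares: a ≡ 299, b ≡ 5. Check v ∈ {∞, 2, 3, 5, 7, 11, 13, 17, 23}.
v=17: a=17^2·(≡11), b=17^0·(≡12) mod 17; (11|17)=-1, (12|17)=-1; (−1)^{2·0·8}·(-1)^0·(-1)^2 = +1.
v=5: a=5^0·(≡4), b=5^-1·(≡1) mod 5; (4|5)=+1, (1|5)=+1; (−1)^{0·-1·2}·(+1)^-1·(+1)^0 = +1.
v=11: a=11^2·(≡10), b=11^4·(≡5) mod 11; (10|11)=-1, (5|11)=+1; (−1)^{2·4·5}·(-1)^4·(+1)^2 = +1.
v=7: a=7^2·(≡3), b=7^2·(≡5) mod 7; (3|7)=-1, (5|7)=-1; (−1)^{2·2·3}·(-1)^2·(-1)^2 = +1.
v=∞: 299 > 0 and 5 > 0  ⇒  (a,b)_∞ = +1.
v=13: a=13^-5·(≡1), b=13^-4·(≡7) mod 13; (1|13)=+1, (7|13)=-1; (−1)^{-5·-4·6}·(+1)^-4·(-1)^-5 = -1.
v=3: a=3^4·(≡2), b=3^6·(≡2) mod 3; (2|3)=-1, (2|3)=-1; (−1)^{4·6·1}·(-1)^6·(-1)^4 = +1.
v=23: a=23^1·(≡9), b=23^2·(≡5) mod 23; (9|23)=+1, (5|23)=-1; (−1)^{1·2·11}·(+1)^2·(-1)^1 = -1.
v=2: v_2(a)=6, v_2(b)=10; units ≡ 3, 5 (mod 8); ε·ε+αω+βω = 1·0+6·1+10·1 ≡ 0  ⇒  (a,b)_2 = +1.
(299, 5 / ℚ) ramifies at {13, 23}: a division algebra.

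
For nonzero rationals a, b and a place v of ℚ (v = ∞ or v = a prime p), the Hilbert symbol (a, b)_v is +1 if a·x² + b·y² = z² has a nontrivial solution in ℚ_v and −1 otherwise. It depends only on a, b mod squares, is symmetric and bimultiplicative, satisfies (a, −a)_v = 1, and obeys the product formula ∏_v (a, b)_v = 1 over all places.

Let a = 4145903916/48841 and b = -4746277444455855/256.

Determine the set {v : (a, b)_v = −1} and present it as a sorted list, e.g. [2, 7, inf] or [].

[3, 23]

(a, b) ≡ (22011, -110055) mod (ℚ^×)²; places V = {2, 3, 5, 7, 11, 13, 17, 23, 29, 31, ∞}.
(a,b)_5: α=0, u≡1; β=1, v≡4 (mod 5); (1|5)=+1, (4|5)=+1; sign (−1)^0·+1^1·+1^0 = +1.
(a,b)_2: α=2, β=-8; u≡3, v≡1 (mod 8); ε(u)ε(v)=1·0, αω(v)=2·0, βω(u)=-8·1; sum ≡ 0  ⇒  +1.
(a,b)_17: α=-2, u≡1; β=0, v≡10 (mod 17); (1|17)=+1, (10|17)=-1; sign (−1)^0·+1^0·-1^-2 = +1.
(a,b)_29: α=1, u≡1; β=3, v≡20 (mod 29); (1|29)=+1, (20|29)=+1; sign (−1)^0·+1^3·+1^1 = +1.
(a,b)_31: α=2, u≡20; β=2, v≡6 (mod 31); (20|31)=+1, (6|31)=-1; sign (−1)^0·+1^2·-1^2 = +1.
(a,b)_23: α=1, u≡22; β=1, v≡14 (mod 23); (22|23)=-1, (14|23)=-1; sign (−1)^1·-1^1·-1^1 = -1.
(a,b)_13: α=-2, u≡8; β=0, v≡12 (mod 13); (8|13)=-1, (12|13)=+1; sign (−1)^0·-1^0·+1^-2 = +1.
(a,b)_7: α=2, u≡5; β=2, v≡5 (mod 7); (5|7)=-1, (5|7)=-1; sign (−1)^0·-1^2·-1^2 = +1.
(a,b)_∞: sgn(22011)=+, sgn(-110055)=−, so +1.
(a,b)_11: α=1, u≡8; β=3, v≡4 (mod 11); (8|11)=-1, (4|11)=+1; sign (−1)^1·-1^3·+1^1 = +1.
(a,b)_3: α=1, u≡2; β=3, v≡2 (mod 3); (2|3)=-1, (2|3)=-1; sign (−1)^1·-1^3·-1^1 = -1.
Ram(22011, -110055) = {3, 23}; no ℚ_3-point on the conic.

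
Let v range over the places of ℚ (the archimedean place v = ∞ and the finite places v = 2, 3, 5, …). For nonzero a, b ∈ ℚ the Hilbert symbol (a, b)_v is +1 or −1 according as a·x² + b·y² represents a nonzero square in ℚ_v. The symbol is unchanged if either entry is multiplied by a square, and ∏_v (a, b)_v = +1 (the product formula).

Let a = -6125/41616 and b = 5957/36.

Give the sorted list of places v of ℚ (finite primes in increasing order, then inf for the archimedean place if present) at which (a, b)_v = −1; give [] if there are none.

(a, b) ≡ (-5, 5957) mod (ℚ^×)²; places V = {2, 3, 5, 7, 17, 23, 37, ∞}.
(a,b)_5: α=3, u≡1; β=0, v≡2 (mod 5); (1|5)=+1, (2|5)=-1; sign (−1)^0·+1^0·-1^3 = -1.
(a,b)_23: α=0, u≡12; β=1, v≡4 (mod 23); (12|23)=+1, (4|23)=+1; sign (−1)^0·+1^1·+1^0 = +1.
(a,b)_37: α=0, u≡31; β=1, v≡24 (mod 37); (31|37)=-1, (24|37)=-1; sign (−1)^0·-1^1·-1^0 = -1.
(a,b)_17: α=-2, u≡10; β=0, v≡12 (mod 17); (10|17)=-1, (12|17)=-1; sign (−1)^0·-1^0·-1^-2 = +1.
(a,b)_2: α=-4, β=-2; u≡3, v≡5 (mod 8); ε(u)ε(v)=1·0, αω(v)=-4·1, βω(u)=-2·1; sum ≡ 0  ⇒  +1.
(a,b)_3: α=-2, u≡1; β=-2, v≡2 (mod 3); (1|3)=+1, (2|3)=-1; sign (−1)^0·+1^-2·-1^-2 = +1.
(a,b)_∞: sgn(-5)=−, sgn(5957)=+, so +1.
(a,b)_7: α=2, u≡1; β=1, v≡4 (mod 7); (1|7)=+1, (4|7)=+1; sign (−1)^0·+1^1·+1^2 = +1.
Ram(-5, 5957) = {5, 37}; no ℚ_5-point on the conic.

[5, 37]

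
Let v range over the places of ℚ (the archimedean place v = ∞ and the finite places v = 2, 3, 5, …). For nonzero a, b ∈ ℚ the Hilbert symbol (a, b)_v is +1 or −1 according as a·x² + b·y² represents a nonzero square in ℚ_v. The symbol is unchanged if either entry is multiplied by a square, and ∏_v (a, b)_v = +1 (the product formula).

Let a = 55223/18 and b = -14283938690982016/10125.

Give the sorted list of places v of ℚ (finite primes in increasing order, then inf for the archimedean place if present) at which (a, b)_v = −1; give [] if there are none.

[23, 43]

Mod squares: a ≡ 46, b ≡ -365930. Check v ∈ {∞, 2, 3, 5, 7, 23, 37, 43}.
v=2: v_2(a)=-1, v_2(b)=7; units ≡ 7, 3 (mod 8); ε·ε+αω+βω = 1·1+-1·1+7·0 ≡ 0  ⇒  (a,b)_2 = +1.
v=37: a=37^0·(≡36), b=37^1·(≡1) mod 37; (36|37)=+1, (1|37)=+1; (−1)^{0·1·18}·(+1)^1·(+1)^0 = +1.
v=23: a=23^1·(≡12), b=23^3·(≡4) mod 23; (12|23)=+1, (4|23)=+1; (−1)^{1·3·11}·(+1)^3·(+1)^1 = -1.
v=∞: 46 > 0 and -365930 < 0  ⇒  (a,b)_∞ = +1.
v=3: a=3^-2·(≡1), b=3^-4·(≡1) mod 3; (1|3)=+1, (1|3)=+1; (−1)^{-2·-4·1}·(+1)^-4·(+1)^-2 = +1.
v=43: a=43^0·(≡3), b=43^1·(≡38) mod 43; (3|43)=-1, (38|43)=+1; (−1)^{0·1·21}·(-1)^1·(+1)^0 = -1.
v=5: a=5^0·(≡1), b=5^-3·(≡4) mod 5; (1|5)=+1, (4|5)=+1; (−1)^{0·-3·2}·(+1)^-3·(+1)^0 = +1.
v=7: a=7^4·(≡4), b=7^8·(≡1) mod 7; (4|7)=+1, (1|7)=+1; (−1)^{4·8·3}·(+1)^8·(+1)^4 = +1.
(46, -365930 / ℚ) ramifies at {23, 43}: a division algebra.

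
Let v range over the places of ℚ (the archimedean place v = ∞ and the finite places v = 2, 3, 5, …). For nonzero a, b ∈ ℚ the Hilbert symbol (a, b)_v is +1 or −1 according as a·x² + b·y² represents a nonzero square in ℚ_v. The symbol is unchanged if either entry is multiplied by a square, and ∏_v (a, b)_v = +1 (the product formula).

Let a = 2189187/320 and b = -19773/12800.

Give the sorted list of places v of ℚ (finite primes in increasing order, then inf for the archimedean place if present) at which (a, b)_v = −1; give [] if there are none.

(a, b) ≡ (15015, -26) mod (ℚ^×)²; places V = {2, 3, 5, 7, 11, 13, ∞}.
(a,b)_11: α=1, u≡5; β=0, v≡7 (mod 11); (5|11)=+1, (7|11)=-1; sign (−1)^0·+1^0·-1^1 = -1.
(a,b)_5: α=-1, u≡3; β=-2, v≡1 (mod 5); (3|5)=-1, (1|5)=+1; sign (−1)^0·-1^-2·+1^-1 = +1.
(a,b)_2: α=-6, β=-9; u≡7, v≡3 (mod 8); ε(u)ε(v)=1·1, αω(v)=-6·1, βω(u)=-9·0; sum ≡ 1  ⇒  -1.
(a,b)_3: α=7, u≡1; β=2, v≡1 (mod 3); (1|3)=+1, (1|3)=+1; sign (−1)^0·+1^2·+1^7 = +1.
(a,b)_7: α=1, u≡6; β=0, v≡4 (mod 7); (6|7)=-1, (4|7)=+1; sign (−1)^0·-1^0·+1^1 = +1.
(a,b)_∞: sgn(15015)=+, sgn(-26)=−, so +1.
(a,b)_13: α=1, u≡11; β=3, v≡7 (mod 13); (11|13)=-1, (7|13)=-1; sign (−1)^0·-1^3·-1^1 = +1.
(15015, -26 / ℚ) ramifies at {2, 11}: a division algebra.

[2, 11]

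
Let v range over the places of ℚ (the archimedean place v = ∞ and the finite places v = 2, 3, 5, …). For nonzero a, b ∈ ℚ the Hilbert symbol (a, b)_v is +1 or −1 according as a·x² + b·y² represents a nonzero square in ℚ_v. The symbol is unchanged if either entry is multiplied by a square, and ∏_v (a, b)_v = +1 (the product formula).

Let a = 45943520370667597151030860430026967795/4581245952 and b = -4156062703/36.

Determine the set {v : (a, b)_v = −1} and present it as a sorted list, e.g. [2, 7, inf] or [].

Mod squares: a ≡ 135235, b ≡ -24592087. Check v ∈ {∞, 2, 3, 5, 7, 13, 17, 19, 29, 37, 41, 43}.
v=13: a=13^12·(≡9), b=13^3·(≡10) mod 13; (9|13)=+1, (10|13)=+1; (−1)^{12·3·6}·(+1)^3·(+1)^12 = +1.
v=3: a=3^-6·(≡1), b=3^-2·(≡2) mod 3; (1|3)=+1, (2|3)=-1; (−1)^{-6·-2·1}·(+1)^-2·(-1)^-6 = +1.
v=29: a=29^4·(≡12), b=29^1·(≡10) mod 29; (12|29)=-1, (10|29)=-1; (−1)^{4·1·14}·(-1)^1·(-1)^4 = -1.
v=7: a=7^2·(≡4), b=7^0·(≡5) mod 7; (4|7)=+1, (5|7)=-1; (−1)^{2·0·3}·(+1)^0·(-1)^2 = +1.
v=43: a=43^3·(≡1), b=43^1·(≡33) mod 43; (1|43)=+1, (33|43)=-1; (−1)^{3·1·21}·(+1)^1·(-1)^3 = +1.
v=19: a=19^-2·(≡13), b=19^0·(≡12) mod 19; (13|19)=-1, (12|19)=-1; (−1)^{-2·0·9}·(-1)^0·(-1)^-2 = +1.
v=17: a=17^-1·(≡15), b=17^0·(≡3) mod 17; (15|17)=+1, (3|17)=-1; (−1)^{-1·0·8}·(+1)^0·(-1)^-1 = -1.
v=2: v_2(a)=-10, v_2(b)=-2; units ≡ 3, 1 (mod 8); ε·ε+αω+βω = 1·0+-10·0+-2·1 ≡ 0  ⇒  (a,b)_2 = +1.
v=37: a=37^3·(≡32), b=37^1·(≡13) mod 37; (32|37)=-1, (13|37)=-1; (−1)^{3·1·18}·(-1)^1·(-1)^3 = +1.
v=41: a=41^4·(≡17), b=41^1·(≡18) mod 41; (17|41)=-1, (18|41)=+1; (−1)^{4·1·20}·(-1)^1·(+1)^4 = -1.
v=5: a=5^1·(≡2), b=5^0·(≡2) mod 5; (2|5)=-1, (2|5)=-1; (−1)^{1·0·2}·(-1)^0·(-1)^1 = -1.
v=∞: 135235 > 0 and -24592087 < 0  ⇒  (a,b)_∞ = +1.
|Ram(135235, -24592087)| = 4, even; anisotropic at {5, 17, 29, 41}.

[5, 17, 29, 41]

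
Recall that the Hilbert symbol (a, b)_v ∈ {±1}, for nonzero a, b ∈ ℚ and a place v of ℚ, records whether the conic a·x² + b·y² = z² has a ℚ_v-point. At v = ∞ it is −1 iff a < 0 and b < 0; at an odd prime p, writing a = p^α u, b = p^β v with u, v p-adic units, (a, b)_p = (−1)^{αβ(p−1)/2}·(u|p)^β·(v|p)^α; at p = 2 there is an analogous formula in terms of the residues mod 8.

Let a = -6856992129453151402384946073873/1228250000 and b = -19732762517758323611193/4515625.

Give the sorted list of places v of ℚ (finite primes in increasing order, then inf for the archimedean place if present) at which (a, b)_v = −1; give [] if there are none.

Mod squares: a ≡ -440249, b ≡ -817. Check v ∈ {∞, 2, 3, 5, 7, 11, 17, 19, 29, 43, 47}.
v=5: a=5^-6·(≡4), b=5^-6·(≡3) mod 5; (4|5)=+1, (3|5)=-1; (−1)^{-6·-6·2}·(+1)^-6·(-1)^-6 = +1.
v=17: a=17^-3·(≡10), b=17^-2·(≡13) mod 17; (10|17)=-1, (13|17)=+1; (−1)^{-3·-2·8}·(-1)^-2·(+1)^-3 = +1.
v=43: a=43^4·(≡3), b=43^3·(≡41) mod 43; (3|43)=-1, (41|43)=+1; (−1)^{4·3·21}·(-1)^3·(+1)^4 = -1.
v=2: v_2(a)=-4, v_2(b)=0; units ≡ 7, 7 (mod 8); ε·ε+αω+βω = 1·1+-4·0+0·0 ≡ 1  ⇒  (a,b)_2 = -1.
v=29: a=29^3·(≡19), b=29^2·(≡23) mod 29; (19|29)=-1, (23|29)=+1; (−1)^{3·2·14}·(-1)^2·(+1)^3 = +1.
v=7: a=7^4·(≡1), b=7^2·(≡2) mod 7; (1|7)=+1, (2|7)=+1; (−1)^{4·2·3}·(+1)^2·(+1)^4 = +1.
v=47: a=47^3·(≡45), b=47^2·(≡31) mod 47; (45|47)=-1, (31|47)=-1; (−1)^{3·2·23}·(-1)^2·(-1)^3 = -1.
v=19: a=19^1·(≡17), b=19^1·(≡2) mod 19; (17|19)=+1, (2|19)=-1; (−1)^{1·1·9}·(+1)^1·(-1)^1 = +1.
v=3: a=3^4·(≡1), b=3^4·(≡2) mod 3; (1|3)=+1, (2|3)=-1; (−1)^{4·4·1}·(+1)^4·(-1)^4 = +1.
v=∞: -440249 < 0 and -817 < 0  ⇒  (a,b)_∞ = -1.
v=11: a=11^8·(≡3), b=11^6·(≡7) mod 11; (3|11)=+1, (7|11)=-1; (−1)^{8·6·5}·(+1)^6·(-1)^8 = +1.
Ram(-440249, -817) = {2, 43, 47, ∞}; no ℚ_2-point on the conic.

[2, 43, 47, inf]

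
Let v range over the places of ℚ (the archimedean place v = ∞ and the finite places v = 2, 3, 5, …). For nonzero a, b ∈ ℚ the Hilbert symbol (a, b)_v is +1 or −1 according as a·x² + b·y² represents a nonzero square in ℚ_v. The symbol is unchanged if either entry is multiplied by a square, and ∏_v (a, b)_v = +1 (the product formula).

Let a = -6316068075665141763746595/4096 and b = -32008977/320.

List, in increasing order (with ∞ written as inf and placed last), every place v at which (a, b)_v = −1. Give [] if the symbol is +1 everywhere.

(a, b) ≡ (-2755, -146965) mod (ℚ^×)²; places V = {2, 3, 5, 7, 11, 13, 17, 19, 29, ∞}.
(a,b)_5: α=1, u≡1; β=-1, v≡2 (mod 5); (1|5)=+1, (2|5)=-1; sign (−1)^0·+1^-1·-1^1 = -1.
(a,b)_11: α=0, u≡7; β=2, v≡2 (mod 11); (7|11)=-1, (2|11)=-1; sign (−1)^0·-1^2·-1^0 = +1.
(a,b)_17: α=4, u≡16; β=1, v≡4 (mod 17); (16|17)=+1, (4|17)=+1; sign (−1)^0·+1^1·+1^4 = +1.
(a,b)_19: α=3, u≡11; β=1, v≡16 (mod 19); (11|19)=+1, (16|19)=+1; sign (−1)^1·+1^1·+1^3 = -1.
(a,b)_2: α=-12, β=-6; u≡5, v≡3 (mod 8); ε(u)ε(v)=0·1, αω(v)=-12·1, βω(u)=-6·1; sum ≡ 0  ⇒  +1.
(a,b)_7: α=4, u≡5; β=1, v≡5 (mod 7); (5|7)=-1, (5|7)=-1; sign (−1)^0·-1^1·-1^4 = -1.
(a,b)_∞: sgn(-2755)=−, sgn(-146965)=−, so -1.
(a,b)_3: α=8, u≡2; β=2, v≡2 (mod 3); (2|3)=-1, (2|3)=-1; sign (−1)^0·-1^2·-1^8 = +1.
(a,b)_13: α=6, u≡10; β=1, v≡11 (mod 13); (10|13)=+1, (11|13)=-1; sign (−1)^0·+1^1·-1^6 = +1.
(a,b)_29: α=1, u≡10; β=0, v≡5 (mod 29); (10|29)=-1, (5|29)=+1; sign (−1)^0·-1^0·+1^1 = +1.
Ram(-2755, -146965) = {5, 7, 19, ∞}; no ℚ_5-point on the conic.

[5, 7, 19, inf]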